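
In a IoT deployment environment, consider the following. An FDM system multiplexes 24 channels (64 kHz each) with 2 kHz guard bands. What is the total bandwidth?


Given: 24 channels, 64 kHz each, guard = 2 kHz
Channel bandwidth = 24 * 64 = 1536 kHz
Guard bands = 23 gaps * 2 kHz = 46 kHz
Total = 1536 + 46 = 1582 kHz

1582


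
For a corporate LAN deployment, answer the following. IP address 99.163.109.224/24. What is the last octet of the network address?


Given: IP = 99.163.109.224, prefix = /24
Subnet mask = 255.255.255.0
Last octet of IP: 224
Last octet of mask: 0
Network last octet = 224 AND 0 = 0

0


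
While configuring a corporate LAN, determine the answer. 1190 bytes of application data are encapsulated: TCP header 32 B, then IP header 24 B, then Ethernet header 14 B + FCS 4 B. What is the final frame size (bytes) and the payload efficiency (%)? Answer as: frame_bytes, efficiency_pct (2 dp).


TCP segment = 1190 + 32 = 1222 B
IP packet = 1222 + 24 = 1246 B
Ethernet frame = 1246 + 14 + 4 = 1264 B
Efficiency = app / frame = 1190 / 1264 = 0.941456 = 94.1456% -> 94.15% (2 dp)

1264, 94.15


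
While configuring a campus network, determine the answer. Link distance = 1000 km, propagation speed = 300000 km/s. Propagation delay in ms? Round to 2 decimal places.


Given: distance = 1000 km, speed = 300000 km/s
Delay = distance / speed = 1000 / 300000 seconds
Delay in ms = 1000 * 1000 / 300000
Delay = 3.3333 ms
Rounded to 2 dp = 3.33 ms

3.33


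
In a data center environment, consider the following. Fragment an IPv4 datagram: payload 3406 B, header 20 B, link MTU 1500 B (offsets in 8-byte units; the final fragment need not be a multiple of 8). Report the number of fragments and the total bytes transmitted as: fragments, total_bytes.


Max data per non-final fragment = floor((MTU - header)/8)*8 = floor((1500 - 20)/8)*8 = floor(1480/8)*8 = 1480 B
Final fragment needs no 8-byte alignment: it can carry up to MTU - header = 1480 B
Non-final fragments needed = ceil((payload - 1480) / 1480) = ceil(1926/1480) = ceil(1.3014) = 2
Number of fragments = 2 + 1 = 3
Fragment sizes (data): 2 * 1480 B + 446 B (last, 446 <= 1480 OK)
Total bytes sent = payload + n_frags * header = 3406 + 3*20 = 3406 + 60 = 3466 B

3, 3466


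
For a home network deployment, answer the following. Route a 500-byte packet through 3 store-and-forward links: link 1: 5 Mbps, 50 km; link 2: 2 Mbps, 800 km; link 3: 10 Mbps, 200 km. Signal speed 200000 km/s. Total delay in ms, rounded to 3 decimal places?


Packet = 500 bytes = 4000 bits. Store-and-forward: sum (t_trans + t_prop) per link.
Link 1: t_trans = 4000/(5*10^6) s = 0.8000 ms; t_prop = 50/200000 s = 0.2500 ms; subtotal = 1.0500 ms
Link 2: t_trans = 4000/(2*10^6) s = 2.0000 ms; t_prop = 800/200000 s = 4.0000 ms; subtotal = 6.0000 ms
Link 3: t_trans = 4000/(10*10^6) s = 0.4000 ms; t_prop = 200/200000 s = 1.0000 ms; subtotal = 1.4000 ms
End-to-end = 1.0500 + 6.0000 + 1.4000 = 8.4500 ms -> 8.450 ms (3 dp)

8.450


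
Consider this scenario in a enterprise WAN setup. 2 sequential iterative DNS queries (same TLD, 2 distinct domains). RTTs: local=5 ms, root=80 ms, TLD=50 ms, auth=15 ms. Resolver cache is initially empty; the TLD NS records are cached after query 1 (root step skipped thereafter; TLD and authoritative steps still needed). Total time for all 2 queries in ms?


Lookup 1 (cold cache): local + root + TLD + auth = 5 + 80 + 50 + 15 = 150 ms
Lookups 2..2 (TLD NS cached -> skip root; new domain -> still ask TLD and auth): local + TLD + auth = 5 + 50 + 15 = 70 ms each
Remaining 1 lookups: 1 * 70 = 70 ms
Total = 150 + 70 = 220 ms

220


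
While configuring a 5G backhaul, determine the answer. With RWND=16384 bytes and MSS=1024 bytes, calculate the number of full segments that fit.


Given: RWND = 16384 bytes, MSS = 1024 bytes
Full segments = floor(RWND / MSS)
Full segments = floor(16384 / 1024)
Full segments = floor(16.0) = 16

16


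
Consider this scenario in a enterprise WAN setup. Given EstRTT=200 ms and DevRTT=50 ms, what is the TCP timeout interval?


Given: EstRTT = 200 ms, DevRTT = 50 ms
Timeout = EstRTT + 4 * DevRTT
4 * DevRTT = 4 * 50 = 200
Timeout = 200 + 200 = 400 ms

400


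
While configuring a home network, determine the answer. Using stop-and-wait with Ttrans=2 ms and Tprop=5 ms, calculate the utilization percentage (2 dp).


Given: Ttrans = 2 ms, Tprop = 5 ms
RTT = 2 * Tprop = 2 * 5 = 10 ms
U = Ttrans / (Ttrans + RTT)
U = 2 / (2 + 10)
U = 2 / 12 = 0.166667
U% = 16.67%

16.67


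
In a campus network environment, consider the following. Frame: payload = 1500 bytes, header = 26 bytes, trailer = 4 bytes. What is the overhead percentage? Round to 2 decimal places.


Given: payload = 1500 B, header = 26 B, trailer = 4 B
Overhead bytes = header + trailer = 26 + 4 = 30
Total frame = payload + overhead = 1500 + 30 = 1530
Overhead % = 30 / 1530 * 100 = 1.9608% -> 1.96% (2 dp)

1.96


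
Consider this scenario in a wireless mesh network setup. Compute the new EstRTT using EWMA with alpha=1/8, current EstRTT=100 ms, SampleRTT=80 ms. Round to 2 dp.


Given: EstRTT = 100 ms, SampleRTT = 80 ms, alpha = 1/8
New EstRTT = (1 - alpha) * EstRTT + alpha * SampleRTT
(7/8) * 100 = 87.5
(1/8) * 80 = 10
New EstRTT = 87.5 + 10 = 97.5 ms -> 97.50 ms (2 dp)

97.50


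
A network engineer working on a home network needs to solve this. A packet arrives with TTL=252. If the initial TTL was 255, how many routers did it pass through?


Given: initial TTL = 255, received TTL = 252
Hops = initial TTL - received TTL
Hops = 255 - 252 = 3

3


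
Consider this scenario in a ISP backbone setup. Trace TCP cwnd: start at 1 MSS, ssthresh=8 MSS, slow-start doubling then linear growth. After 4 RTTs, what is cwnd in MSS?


RTT 0: cwnd = 1 MSS (initial)
RTT 1: cwnd = 2 MSS (slow start, doubled)
RTT 2: cwnd = 4 MSS (slow start, doubled)
RTT 3: cwnd = 8 MSS (slow start, doubled)
RTT 4: cwnd = 9 MSS (congestion avoidance, +1)

9


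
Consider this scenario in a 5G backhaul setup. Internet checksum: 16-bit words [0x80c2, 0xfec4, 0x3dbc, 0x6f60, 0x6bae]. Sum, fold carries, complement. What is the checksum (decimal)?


Given words: [0x80c2, 0xfec4, 0x3dbc, 0x6f60, 0x6bae]
Step 1: Sum all words
Raw sum = 32962 + 65220 + 15804 + 28512 + 27566 = 170064
Step 2: Fold carry: (38992 + 2) = 38994
One's complement = ~38994 & 0xFFFF = 26541

26541


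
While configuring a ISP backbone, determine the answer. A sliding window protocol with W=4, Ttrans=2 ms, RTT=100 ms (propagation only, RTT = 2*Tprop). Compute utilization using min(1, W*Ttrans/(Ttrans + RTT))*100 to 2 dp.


Given: W = 4, Ttrans = 2 ms, RTT = 100 ms (= 2 * Tprop, Tprop = 50 ms)
Cycle time = Ttrans + RTT = 2 + 100 = 102 ms (first packet sent until its ACK returns)
W * Ttrans = 4 * 2 = 8 ms of sending per cycle
W * Ttrans / (Ttrans + RTT) = 8 / 102 = 0.078431
U = min(1, 0.078431) = 0.078431
U% = 7.84%

7.84


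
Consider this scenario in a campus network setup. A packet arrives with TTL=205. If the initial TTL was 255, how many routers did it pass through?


Given: initial TTL = 255, received TTL = 205
Hops = initial TTL - received TTL
Hops = 255 - 205 = 50

50


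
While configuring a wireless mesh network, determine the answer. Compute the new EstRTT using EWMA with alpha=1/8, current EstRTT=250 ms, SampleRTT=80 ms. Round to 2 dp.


Given: EstRTT = 250 ms, SampleRTT = 80 ms, alpha = 1/8
New EstRTT = (1 - alpha) * EstRTT + alpha * SampleRTT
(7/8) * 250 = 218.75
(1/8) * 80 = 10
New EstRTT = 218.75 + 10 = 228.75 ms -> 228.75 ms (2 dp)

228.75


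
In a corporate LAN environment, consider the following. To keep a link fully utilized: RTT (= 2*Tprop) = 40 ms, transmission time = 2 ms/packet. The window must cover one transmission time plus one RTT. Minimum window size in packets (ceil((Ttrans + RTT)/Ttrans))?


Given: Ttrans = 2 ms, RTT = 40 ms (= 2 * Tprop, Tprop = 20 ms)
Time until first ACK returns = Ttrans + RTT = 2 + 40 = 42 ms
Need W * Ttrans >= Ttrans + RTT  ->  W >= (Ttrans + RTT) / Ttrans
(Ttrans + RTT) / Ttrans = 42 / 2 = 21
W_min = ceil(21) = 21

21


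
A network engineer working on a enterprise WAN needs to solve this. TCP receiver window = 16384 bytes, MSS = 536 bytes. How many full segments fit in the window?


Given: RWND = 16384 bytes, MSS = 536 bytes
Full segments = floor(RWND / MSS)
Full segments = floor(16384 / 536)
Full segments = floor(30.5672) = 30

30


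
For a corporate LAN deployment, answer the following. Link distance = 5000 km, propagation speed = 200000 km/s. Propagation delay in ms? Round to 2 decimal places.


Given: distance = 5000 km, speed = 200000 km/s
Delay = distance / speed = 5000 / 200000 seconds
Delay in ms = 5000 * 1000 / 200000
Delay = 25.0000 ms
Rounded to 2 dp = 25.00 ms

25.00


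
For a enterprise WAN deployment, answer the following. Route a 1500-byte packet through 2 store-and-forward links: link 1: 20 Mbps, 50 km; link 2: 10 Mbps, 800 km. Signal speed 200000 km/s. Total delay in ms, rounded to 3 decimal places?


Packet = 1500 bytes = 12000 bits. Store-and-forward: sum (t_trans + t_prop) per link.
Link 1: t_trans = 12000/(20*10^6) s = 0.6000 ms; t_prop = 50/200000 s = 0.2500 ms; subtotal = 0.8500 ms
Link 2: t_trans = 12000/(10*10^6) s = 1.2000 ms; t_prop = 800/200000 s = 4.0000 ms; subtotal = 5.2000 ms
End-to-end = 0.8500 + 5.2000 = 6.0500 ms -> 6.050 ms (3 dp)

6.050


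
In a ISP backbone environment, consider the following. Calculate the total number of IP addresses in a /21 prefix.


Given: CIDR prefix /21
Host bits = 32 - 21 = 11
Total addresses = 2^11 = 2048

2048


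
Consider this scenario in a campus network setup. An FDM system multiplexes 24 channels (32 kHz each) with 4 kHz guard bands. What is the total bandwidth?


Given: 24 channels, 32 kHz each, guard = 4 kHz
Channel bandwidth = 24 * 32 = 768 kHz
Guard bands = 23 gaps * 4 kHz = 92 kHz
Total = 768 + 92 = 860 kHz

860


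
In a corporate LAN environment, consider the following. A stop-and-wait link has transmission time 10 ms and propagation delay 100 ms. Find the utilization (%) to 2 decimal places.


Given: Ttrans = 10 ms, Tprop = 100 ms
RTT = 2 * Tprop = 2 * 100 = 200 ms
U = Ttrans / (Ttrans + RTT)
U = 10 / (10 + 200)
U = 10 / 210 = 0.047619
U% = 4.76%

4.76


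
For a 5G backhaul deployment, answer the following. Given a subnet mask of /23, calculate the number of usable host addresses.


Given: subnet mask /23
Host bits = 32 - 23 = 9
Total addresses = 2^9 = 512
Usable hosts = 512 - 2 (network + broadcast) = 510

510


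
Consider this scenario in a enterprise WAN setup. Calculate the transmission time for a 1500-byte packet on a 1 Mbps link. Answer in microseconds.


Given: packet = 1500 bytes, bandwidth = 1 Mbps
Packet in bits = 1500 * 8 = 12000 bits
Bandwidth = 1 * 10^6 = 1000000 bps
Time = 12000 / 1000000 seconds
Time in us = 12000 * 10^6 / 1000000 = 12000

12000


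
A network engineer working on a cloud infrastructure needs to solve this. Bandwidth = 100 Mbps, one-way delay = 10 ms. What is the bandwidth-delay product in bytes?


Given: bandwidth = 100 Mbps, delay = 10 ms
BDP in bits = 100 * 10^6 * 10 / 1000
BDP in bits = 1000000
BDP in bytes = 1000000 / 8 = 125000

125000


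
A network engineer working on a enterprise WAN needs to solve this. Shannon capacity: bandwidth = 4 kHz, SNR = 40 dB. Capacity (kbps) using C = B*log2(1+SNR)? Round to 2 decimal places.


Given: B = 4 kHz, SNR = 40 dB
SNR linear = 10^(40/10) = 10000
1 + SNR = 10001
log2(10001) = 13.2878566418
C = 4 * 1000 * 13.2878566418 = 53151.4266 bps
C = 53.151427 kbps -> 53.15 kbps (2 dp)

53.15


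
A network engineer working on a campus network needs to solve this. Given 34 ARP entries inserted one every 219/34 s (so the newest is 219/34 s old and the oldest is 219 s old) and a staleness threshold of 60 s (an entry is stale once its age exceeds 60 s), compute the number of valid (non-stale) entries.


Ages are k * 219/34 s for k = 1..34 (spacing = 6.4412 s).
Entry k is valid iff k * 219/34 <= 60 iff k <= 34 * 60 / 219 = 9.3151
n_valid = floor(9.3151) = 9
(n_stale = 34 - 9 = 25)

9


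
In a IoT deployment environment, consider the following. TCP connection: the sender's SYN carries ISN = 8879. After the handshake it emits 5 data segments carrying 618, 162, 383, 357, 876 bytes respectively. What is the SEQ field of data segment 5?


The SYN occupies sequence number ISN = 8879, so the first data byte is ISN + 1 = 8880.
SEQ of data segment i = (ISN + 1) + sum of payload sizes of segments 1..i-1.
Segment 1: SEQ = 8880, payload = 618 bytes
Segment 2: SEQ = 9498, payload = 162 bytes
Segment 3: SEQ = 9660, payload = 383 bytes
Segment 4: SEQ = 10043, payload = 357 bytes
Segment 5: SEQ = 10400, payload = 876 bytes
SEQ of segment 5 = 8880 + 618 + 162 + 383 + 357 = 10400

10400


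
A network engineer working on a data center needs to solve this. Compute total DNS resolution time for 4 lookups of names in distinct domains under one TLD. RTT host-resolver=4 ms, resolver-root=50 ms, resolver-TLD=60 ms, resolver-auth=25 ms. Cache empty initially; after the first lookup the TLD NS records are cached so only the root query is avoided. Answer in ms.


Lookup 1 (cold cache): local + root + TLD + auth = 4 + 50 + 60 + 25 = 139 ms
Lookups 2..4 (TLD NS cached -> skip root; new domain -> still ask TLD and auth): local + TLD + auth = 4 + 60 + 25 = 89 ms each
Remaining 3 lookups: 3 * 89 = 267 ms
Total = 139 + 267 = 406 ms

406


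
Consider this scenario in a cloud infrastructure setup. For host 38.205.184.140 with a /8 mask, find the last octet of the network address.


Given: IP = 38.205.184.140, prefix = /8
Subnet mask = 255.0.0.0
Last octet of IP: 140
Last octet of mask: 0
Network last octet = 140 AND 0 = 0

0


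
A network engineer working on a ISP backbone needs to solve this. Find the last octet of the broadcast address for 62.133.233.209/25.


Given: IP = 62.133.233.209, prefix = /25
Host bits = 32 - 25 = 7
Network last octet = 209 AND mask = 128
Host part size = 2^7 - 1 = 127
Broadcast last octet = 128 OR 127 = 255

255


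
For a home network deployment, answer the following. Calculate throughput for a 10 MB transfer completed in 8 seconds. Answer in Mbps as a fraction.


Given: file = 10 MB, time = 8 s
File in Mb = 10 * 8 = 80 Mb
Throughput = 80 / 8 Mbps
Throughput = 10 Mbps

10


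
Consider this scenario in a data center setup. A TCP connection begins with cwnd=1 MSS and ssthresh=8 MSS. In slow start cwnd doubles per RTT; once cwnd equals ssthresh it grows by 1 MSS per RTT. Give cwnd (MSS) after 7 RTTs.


RTT 0: cwnd = 1 MSS (initial)
RTT 1: cwnd = 2 MSS (slow start, doubled)
RTT 2: cwnd = 4 MSS (slow start, doubled)
RTT 3: cwnd = 8 MSS (slow start, doubled)
RTT 4: cwnd = 9 MSS (congestion avoidance, +1)
RTT 5: cwnd = 10 MSS (congestion avoidance, +1)
RTT 6: cwnd = 11 MSS (congestion avoidance, +1)
RTT 7: cwnd = 12 MSS (congestion avoidance, +1)

12


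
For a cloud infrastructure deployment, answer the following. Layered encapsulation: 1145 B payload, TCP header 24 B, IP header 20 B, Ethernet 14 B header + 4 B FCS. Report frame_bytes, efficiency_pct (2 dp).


TCP segment = 1145 + 24 = 1169 B
IP packet = 1169 + 20 = 1189 B
Ethernet frame = 1189 + 14 + 4 = 1207 B
Efficiency = app / frame = 1145 / 1207 = 0.948633 = 94.8633% -> 94.86% (2 dp)

1207, 94.86


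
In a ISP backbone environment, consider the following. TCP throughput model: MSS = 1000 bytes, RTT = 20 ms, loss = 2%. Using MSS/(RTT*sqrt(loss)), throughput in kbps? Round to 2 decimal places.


Given: MSS = 1000 bytes, RTT = 20 ms, loss = 2%
RTT in seconds = 20 / 1000 = 0.02
Loss rate = 2% = 0.02
sqrt(loss) = sqrt(0.02) = 0.141421356237
Throughput (bytes/s) = 1000 / (0.02 * 0.141421356237) = 353553.3906
Throughput (kbps) = 353553.3906 * 8 / 1000 = 2828.427125 -> 2828.43 kbps (2 dp)

2828.43


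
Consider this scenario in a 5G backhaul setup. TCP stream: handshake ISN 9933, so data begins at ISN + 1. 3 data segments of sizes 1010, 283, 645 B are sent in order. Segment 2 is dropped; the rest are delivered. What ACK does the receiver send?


SYN uses sequence number 9933; first data byte = ISN + 1 = 9934.
Segment 1: SEQ = 9934, len = 1010 B, covers [9934, 10943]
Segment 2: SEQ = 10944, len = 283 B, covers [10944, 11226] [LOST]
Segment 3: SEQ = 11227, len = 645 B, covers [11227, 11871]
In-order data received: bytes [9934, 10943] (segments 1..1).
Segment 2 missing -> gap begins at byte 10944; later segments buffered out of order.
Cumulative ACK = next expected in-order byte = 9934 + 1010 = 10944

10944


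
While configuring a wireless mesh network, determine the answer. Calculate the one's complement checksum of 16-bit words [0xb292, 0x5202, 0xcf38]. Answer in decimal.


Given words: [0xb292, 0x5202, 0xcf38]
Step 1: Sum all words
Raw sum = 45714 + 20994 + 53048 = 119756
Step 2: Fold carry: (54220 + 1) = 54221
One's complement = ~54221 & 0xFFFF = 11314

11314


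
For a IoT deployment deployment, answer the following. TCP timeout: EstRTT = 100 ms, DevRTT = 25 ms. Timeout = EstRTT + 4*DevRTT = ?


Given: EstRTT = 100 ms, DevRTT = 25 ms
Timeout = EstRTT + 4 * DevRTT
4 * DevRTT = 4 * 25 = 100
Timeout = 100 + 100 = 200 ms

200


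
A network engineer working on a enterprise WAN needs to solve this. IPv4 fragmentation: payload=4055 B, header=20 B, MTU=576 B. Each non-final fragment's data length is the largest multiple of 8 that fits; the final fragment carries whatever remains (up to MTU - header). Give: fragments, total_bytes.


Max data per non-final fragment = floor((MTU - header)/8)*8 = floor((576 - 20)/8)*8 = floor(556/8)*8 = 552 B
Final fragment needs no 8-byte alignment: it can carry up to MTU - header = 556 B
Non-final fragments needed = ceil((payload - 556) / 552) = ceil(3499/552) = ceil(6.3388) = 7
Number of fragments = 7 + 1 = 8
Fragment sizes (data): 7 * 552 B + 191 B (last, 191 <= 556 OK)
Total bytes sent = payload + n_frags * header = 4055 + 8*20 = 4055 + 160 = 4215 B

8, 4215


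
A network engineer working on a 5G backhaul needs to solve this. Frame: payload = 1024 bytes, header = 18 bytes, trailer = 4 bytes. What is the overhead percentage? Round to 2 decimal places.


Given: payload = 1024 B, header = 18 B, trailer = 4 B
Overhead bytes = header + trailer = 18 + 4 = 22
Total frame = payload + overhead = 1024 + 22 = 1046
Overhead % = 22 / 1046 * 100 = 2.1033% -> 2.10% (2 dp)

2.10


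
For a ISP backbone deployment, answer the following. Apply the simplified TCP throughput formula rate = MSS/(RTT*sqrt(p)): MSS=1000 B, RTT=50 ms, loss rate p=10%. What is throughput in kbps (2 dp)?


Given: MSS = 1000 bytes, RTT = 50 ms, loss = 10%
RTT in seconds = 50 / 1000 = 0.05
Loss rate = 10% = 0.1
sqrt(loss) = sqrt(0.1) = 0.316227766017
Throughput (bytes/s) = 1000 / (0.05 * 0.316227766017) = 63245.5532
Throughput (kbps) = 63245.5532 * 8 / 1000 = 505.964426 -> 505.96 kbps (2 dp)

505.96


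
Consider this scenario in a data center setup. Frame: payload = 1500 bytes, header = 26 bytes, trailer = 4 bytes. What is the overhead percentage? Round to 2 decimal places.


Given: payload = 1500 B, header = 26 B, trailer = 4 B
Overhead bytes = header + trailer = 26 + 4 = 30
Total frame = payload + overhead = 1500 + 30 = 1530
Overhead % = 30 / 1530 * 100 = 1.9608% -> 1.96% (2 dp)

1.96


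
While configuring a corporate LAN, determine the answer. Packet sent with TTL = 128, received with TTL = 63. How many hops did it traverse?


Given: initial TTL = 128, received TTL = 63
Hops = initial TTL - received TTL
Hops = 128 - 63 = 65

65


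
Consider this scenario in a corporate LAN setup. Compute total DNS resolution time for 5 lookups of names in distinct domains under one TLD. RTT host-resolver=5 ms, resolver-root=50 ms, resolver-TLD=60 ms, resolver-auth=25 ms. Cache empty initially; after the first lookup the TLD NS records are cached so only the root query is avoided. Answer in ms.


Lookup 1 (cold cache): local + root + TLD + auth = 5 + 50 + 60 + 25 = 140 ms
Lookups 2..5 (TLD NS cached -> skip root; new domain -> still ask TLD and auth): local + TLD + auth = 5 + 60 + 25 = 90 ms each
Remaining 4 lookups: 4 * 90 = 360 ms
Total = 140 + 360 = 500 ms

500


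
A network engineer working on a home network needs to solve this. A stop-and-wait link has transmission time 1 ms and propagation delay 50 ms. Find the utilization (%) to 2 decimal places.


Given: Ttrans = 1 ms, Tprop = 50 ms
RTT = 2 * Tprop = 2 * 50 = 100 ms
U = Ttrans / (Ttrans + RTT)
U = 1 / (1 + 100)
U = 1 / 101 = 0.009901
U% = 0.99%

0.99


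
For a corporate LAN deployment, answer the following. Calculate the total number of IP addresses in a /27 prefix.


Given: CIDR prefix /27
Host bits = 32 - 27 = 5
Total addresses = 2^5 = 32

32


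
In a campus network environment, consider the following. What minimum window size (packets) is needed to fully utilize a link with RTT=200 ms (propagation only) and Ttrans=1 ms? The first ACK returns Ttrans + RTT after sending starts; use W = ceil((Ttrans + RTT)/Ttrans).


Given: Ttrans = 1 ms, RTT = 200 ms (= 2 * Tprop, Tprop = 100 ms)
Time until first ACK returns = Ttrans + RTT = 1 + 200 = 201 ms
Need W * Ttrans >= Ttrans + RTT  ->  W >= (Ttrans + RTT) / Ttrans
(Ttrans + RTT) / Ttrans = 201 / 1 = 201
W_min = ceil(201) = 201

201


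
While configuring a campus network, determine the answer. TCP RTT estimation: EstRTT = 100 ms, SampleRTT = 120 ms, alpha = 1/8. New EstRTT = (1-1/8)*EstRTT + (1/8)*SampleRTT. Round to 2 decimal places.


Given: EstRTT = 100 ms, SampleRTT = 120 ms, alpha = 1/8
New EstRTT = (1 - alpha) * EstRTT + alpha * SampleRTT
(7/8) * 100 = 87.5
(1/8) * 120 = 15
New EstRTT = 87.5 + 15 = 102.5 ms -> 102.50 ms (2 dp)

102.50


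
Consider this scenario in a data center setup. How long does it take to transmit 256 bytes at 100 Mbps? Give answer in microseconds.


Given: packet = 256 bytes, bandwidth = 100 Mbps
Packet in bits = 256 * 8 = 2048 bits
Bandwidth = 100 * 10^6 = 100000000 bps
Time = 2048 / 100000000 seconds
Time in us = 2048 * 10^6 / 100000000 = 20.48

20.48


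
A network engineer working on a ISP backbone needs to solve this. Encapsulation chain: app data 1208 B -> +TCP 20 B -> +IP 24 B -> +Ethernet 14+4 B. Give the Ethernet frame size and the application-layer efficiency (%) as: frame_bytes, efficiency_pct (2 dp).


TCP segment = 1208 + 20 = 1228 B
IP packet = 1228 + 24 = 1252 B
Ethernet frame = 1252 + 14 + 4 = 1270 B
Efficiency = app / frame = 1208 / 1270 = 0.951181 = 95.1181% -> 95.12% (2 dp)

1270, 95.12


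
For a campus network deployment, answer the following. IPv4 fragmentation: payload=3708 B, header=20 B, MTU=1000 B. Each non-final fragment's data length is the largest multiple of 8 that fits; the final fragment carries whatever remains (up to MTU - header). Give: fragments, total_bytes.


Max data per non-final fragment = floor((MTU - header)/8)*8 = floor((1000 - 20)/8)*8 = floor(980/8)*8 = 976 B
Final fragment needs no 8-byte alignment: it can carry up to MTU - header = 980 B
Non-final fragments needed = ceil((payload - 980) / 976) = ceil(2728/976) = ceil(2.7951) = 3
Number of fragments = 3 + 1 = 4
Fragment sizes (data): 3 * 976 B + 780 B (last, 780 <= 980 OK)
Total bytes sent = payload + n_frags * header = 3708 + 4*20 = 3708 + 80 = 3788 B

4, 3788


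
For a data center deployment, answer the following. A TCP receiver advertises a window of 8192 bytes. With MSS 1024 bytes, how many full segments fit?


Given: RWND = 8192 bytes, MSS = 1024 bytes
Full segments = floor(RWND / MSS)
Full segments = floor(8192 / 1024)
Full segments = floor(8.0) = 8

8


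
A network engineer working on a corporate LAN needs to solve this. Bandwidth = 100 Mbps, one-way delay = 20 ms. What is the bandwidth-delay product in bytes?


Given: bandwidth = 100 Mbps, delay = 20 ms
BDP in bits = 100 * 10^6 * 20 / 1000
BDP in bits = 2000000
BDP in bytes = 2000000 / 8 = 250000

250000


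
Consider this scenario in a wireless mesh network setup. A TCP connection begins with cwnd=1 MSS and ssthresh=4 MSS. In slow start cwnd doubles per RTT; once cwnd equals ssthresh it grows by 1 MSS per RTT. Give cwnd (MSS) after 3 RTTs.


RTT 0: cwnd = 1 MSS (initial)
RTT 1: cwnd = 2 MSS (slow start, doubled)
RTT 2: cwnd = 4 MSS (slow start, doubled)
RTT 3: cwnd = 5 MSS (congestion avoidance, +1)

5


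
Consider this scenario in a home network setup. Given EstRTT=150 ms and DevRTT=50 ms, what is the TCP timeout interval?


Given: EstRTT = 150 ms, DevRTT = 50 ms
Timeout = EstRTT + 4 * DevRTT
4 * DevRTT = 4 * 50 = 200
Timeout = 150 + 200 = 350 ms

350


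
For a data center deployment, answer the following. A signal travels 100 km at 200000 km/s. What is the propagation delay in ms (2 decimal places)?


Given: distance = 100 km, speed = 200000 km/s
Delay = distance / speed = 100 / 200000 seconds
Delay in ms = 100 * 1000 / 200000
Delay = 0.5000 ms
Rounded to 2 dp = 0.50 ms

0.50


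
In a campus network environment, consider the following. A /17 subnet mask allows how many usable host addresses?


Given: subnet mask /17
Host bits = 32 - 17 = 15
Total addresses = 2^15 = 32768
Usable hosts = 32768 - 2 (network + broadcast) = 32766

32766


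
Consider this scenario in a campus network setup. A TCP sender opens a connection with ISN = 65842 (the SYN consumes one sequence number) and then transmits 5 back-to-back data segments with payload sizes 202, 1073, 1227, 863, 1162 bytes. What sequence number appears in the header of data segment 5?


The SYN occupies sequence number ISN = 65842, so the first data byte is ISN + 1 = 65843.
SEQ of data segment i = (ISN + 1) + sum of payload sizes of segments 1..i-1.
Segment 1: SEQ = 65843, payload = 202 bytes
Segment 2: SEQ = 66045, payload = 1073 bytes
Segment 3: SEQ = 67118, payload = 1227 bytes
Segment 4: SEQ = 68345, payload = 863 bytes
Segment 5: SEQ = 69208, payload = 1162 bytes
SEQ of segment 5 = 65843 + 202 + 1073 + 1227 + 863 = 69208

69208


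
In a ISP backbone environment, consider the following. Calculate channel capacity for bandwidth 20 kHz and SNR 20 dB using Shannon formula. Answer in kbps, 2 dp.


Given: B = 20 kHz, SNR = 20 dB
SNR linear = 10^(20/10) = 100
1 + SNR = 101
log2(101) = 6.6582114828
C = 20 * 1000 * 6.6582114828 = 133164.2297 bps
C = 133.164230 kbps -> 133.16 kbps (2 dp)

133.16


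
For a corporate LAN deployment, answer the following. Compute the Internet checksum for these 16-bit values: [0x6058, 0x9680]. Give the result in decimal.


Given words: [0x6058, 0x9680]
Step 1: Sum all words
Raw sum = 24664 + 38528 = 63192
One's complement = ~63192 & 0xFFFF = 2343

2343


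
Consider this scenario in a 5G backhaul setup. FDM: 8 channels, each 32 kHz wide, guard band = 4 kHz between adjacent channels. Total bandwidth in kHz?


Given: 8 channels, 32 kHz each, guard = 4 kHz
Channel bandwidth = 8 * 32 = 256 kHz
Guard bands = 7 gaps * 4 kHz = 28 kHz
Total = 256 + 28 = 284 kHz

284


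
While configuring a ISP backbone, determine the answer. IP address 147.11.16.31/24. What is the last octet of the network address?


Given: IP = 147.11.16.31, prefix = /24
Subnet mask = 255.255.255.0
Last octet of IP: 31
Last octet of mask: 0
Network last octet = 31 AND 0 = 0

0


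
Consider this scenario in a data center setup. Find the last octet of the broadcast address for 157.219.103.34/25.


Given: IP = 157.219.103.34, prefix = /25
Host bits = 32 - 25 = 7
Network last octet = 34 AND mask = 0
Host part size = 2^7 - 1 = 127
Broadcast last octet = 0 OR 127 = 127

127


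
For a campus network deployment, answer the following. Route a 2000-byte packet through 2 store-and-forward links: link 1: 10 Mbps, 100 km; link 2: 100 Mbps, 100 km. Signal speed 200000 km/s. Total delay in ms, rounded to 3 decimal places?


Packet = 2000 bytes = 16000 bits. Store-and-forward: sum (t_trans + t_prop) per link.
Link 1: t_trans = 16000/(10*10^6) s = 1.6000 ms; t_prop = 100/200000 s = 0.5000 ms; subtotal = 2.1000 ms
Link 2: t_trans = 16000/(100*10^6) s = 0.1600 ms; t_prop = 100/200000 s = 0.5000 ms; subtotal = 0.6600 ms
End-to-end = 2.1000 + 0.6600 = 2.7600 ms -> 2.760 ms (3 dp)

2.760


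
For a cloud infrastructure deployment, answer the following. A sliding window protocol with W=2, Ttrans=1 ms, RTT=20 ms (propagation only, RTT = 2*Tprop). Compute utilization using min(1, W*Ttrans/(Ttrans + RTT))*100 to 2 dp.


Given: W = 2, Ttrans = 1 ms, RTT = 20 ms (= 2 * Tprop, Tprop = 10 ms)
Cycle time = Ttrans + RTT = 1 + 20 = 21 ms (first packet sent until its ACK returns)
W * Ttrans = 2 * 1 = 2 ms of sending per cycle
W * Ttrans / (Ttrans + RTT) = 2 / 21 = 0.095238
U = min(1, 0.095238) = 0.095238
U% = 9.52%

9.52


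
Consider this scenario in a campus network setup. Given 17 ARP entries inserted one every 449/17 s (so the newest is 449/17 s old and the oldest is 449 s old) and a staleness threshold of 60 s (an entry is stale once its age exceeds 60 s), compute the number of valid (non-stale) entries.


Ages are k * 449/17 s for k = 1..17 (spacing = 26.4118 s).
Entry k is valid iff k * 449/17 <= 60 iff k <= 17 * 60 / 449 = 2.2717
n_valid = floor(2.2717) = 2
(n_stale = 17 - 2 = 15)

2


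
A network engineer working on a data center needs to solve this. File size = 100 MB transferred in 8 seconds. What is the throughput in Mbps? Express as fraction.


Given: file = 100 MB, time = 8 s
File in Mb = 100 * 8 = 800 Mb
Throughput = 800 / 8 Mbps
Throughput = 100 Mbps

100


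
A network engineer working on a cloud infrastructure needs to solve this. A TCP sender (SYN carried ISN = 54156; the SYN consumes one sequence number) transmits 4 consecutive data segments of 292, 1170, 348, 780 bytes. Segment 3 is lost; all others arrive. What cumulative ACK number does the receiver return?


SYN uses sequence number 54156; first data byte = ISN + 1 = 54157.
Segment 1: SEQ = 54157, len = 292 B, covers [54157, 54448]
Segment 2: SEQ = 54449, len = 1170 B, covers [54449, 55618]
Segment 3: SEQ = 55619, len = 348 B, covers [55619, 55966] [LOST]
Segment 4: SEQ = 55967, len = 780 B, covers [55967, 56746]
In-order data received: bytes [54157, 55618] (segments 1..2).
Segment 3 missing -> gap begins at byte 55619; later segments buffered out of order.
Cumulative ACK = next expected in-order byte = 54157 + 292 + 1170 = 55619

55619


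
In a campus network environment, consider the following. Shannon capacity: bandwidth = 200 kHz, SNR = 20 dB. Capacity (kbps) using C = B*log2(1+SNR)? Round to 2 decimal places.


Given: B = 200 kHz, SNR = 20 dB
SNR linear = 10^(20/10) = 100
1 + SNR = 101
log2(101) = 6.6582114828
C = 200 * 1000 * 6.6582114828 = 1331642.2966 bps
C = 1331.642297 kbps -> 1331.64 kbps (2 dp)

1331.64


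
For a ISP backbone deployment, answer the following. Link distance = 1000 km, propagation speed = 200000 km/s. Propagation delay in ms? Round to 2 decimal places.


Given: distance = 1000 km, speed = 200000 km/s
Delay = distance / speed = 1000 / 200000 seconds
Delay in ms = 1000 * 1000 / 200000
Delay = 5.0000 ms
Rounded to 2 dp = 5.00 ms

5.00


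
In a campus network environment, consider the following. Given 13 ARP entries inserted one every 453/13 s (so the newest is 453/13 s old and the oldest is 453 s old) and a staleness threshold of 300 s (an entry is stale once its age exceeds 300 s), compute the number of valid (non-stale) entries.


Ages are k * 453/13 s for k = 1..13 (spacing = 34.8462 s).
Entry k is valid iff k * 453/13 <= 300 iff k <= 13 * 300 / 453 = 8.6093
n_valid = floor(8.6093) = 8
(n_stale = 13 - 8 = 5)

8


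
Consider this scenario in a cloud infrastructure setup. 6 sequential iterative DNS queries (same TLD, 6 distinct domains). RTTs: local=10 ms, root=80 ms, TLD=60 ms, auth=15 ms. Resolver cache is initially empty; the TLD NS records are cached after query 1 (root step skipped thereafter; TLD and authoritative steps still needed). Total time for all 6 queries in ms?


Lookup 1 (cold cache): local + root + TLD + auth = 10 + 80 + 60 + 15 = 165 ms
Lookups 2..6 (TLD NS cached -> skip root; new domain -> still ask TLD and auth): local + TLD + auth = 10 + 60 + 15 = 85 ms each
Remaining 5 lookups: 5 * 85 = 425 ms
Total = 165 + 425 = 590 ms

590


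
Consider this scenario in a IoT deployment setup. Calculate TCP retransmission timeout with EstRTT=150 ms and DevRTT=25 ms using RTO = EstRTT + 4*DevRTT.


Given: EstRTT = 150 ms, DevRTT = 25 ms
Timeout = EstRTT + 4 * DevRTT
4 * DevRTT = 4 * 25 = 100
Timeout = 150 + 100 = 250 ms

250


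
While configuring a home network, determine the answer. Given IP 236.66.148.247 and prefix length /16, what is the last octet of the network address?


Given: IP = 236.66.148.247, prefix = /16
Subnet mask = 255.255.0.0
Last octet of IP: 247
Last octet of mask: 0
Network last octet = 247 AND 0 = 0

0


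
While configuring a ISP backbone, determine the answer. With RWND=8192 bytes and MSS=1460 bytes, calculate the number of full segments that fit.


Given: RWND = 8192 bytes, MSS = 1460 bytes
Full segments = floor(RWND / MSS)
Full segments = floor(8192 / 1460)
Full segments = floor(5.611) = 5

5


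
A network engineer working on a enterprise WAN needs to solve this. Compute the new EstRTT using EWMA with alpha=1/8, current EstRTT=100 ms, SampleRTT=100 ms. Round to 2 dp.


Given: EstRTT = 100 ms, SampleRTT = 100 ms, alpha = 1/8
New EstRTT = (1 - alpha) * EstRTT + alpha * SampleRTT
(7/8) * 100 = 87.5
(1/8) * 100 = 12.5
New EstRTT = 87.5 + 12.5 = 100 ms -> 100.00 ms (2 dp)

100.00


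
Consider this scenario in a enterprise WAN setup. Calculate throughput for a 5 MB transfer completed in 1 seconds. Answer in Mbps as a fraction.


Given: file = 5 MB, time = 1 s
File in Mb = 5 * 8 = 40 Mb
Throughput = 40 / 1 Mbps
Throughput = 40 Mbps

40


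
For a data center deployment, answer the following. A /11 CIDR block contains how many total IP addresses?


Given: CIDR prefix /11
Host bits = 32 - 11 = 21
Total addresses = 2^21 = 2097152

2097152


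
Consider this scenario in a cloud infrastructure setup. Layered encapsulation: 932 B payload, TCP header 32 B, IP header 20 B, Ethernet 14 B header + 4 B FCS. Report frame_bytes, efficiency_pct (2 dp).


TCP segment = 932 + 32 = 964 B
IP packet = 964 + 20 = 984 B
Ethernet frame = 984 + 14 + 4 = 1002 B
Efficiency = app / frame = 932 / 1002 = 0.930140 = 93.0140% -> 93.01% (2 dp)

1002, 93.01


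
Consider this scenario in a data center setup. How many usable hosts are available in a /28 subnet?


Given: subnet mask /28
Host bits = 32 - 28 = 4
Total addresses = 2^4 = 16
Usable hosts = 16 - 2 (network + broadcast) = 14

14


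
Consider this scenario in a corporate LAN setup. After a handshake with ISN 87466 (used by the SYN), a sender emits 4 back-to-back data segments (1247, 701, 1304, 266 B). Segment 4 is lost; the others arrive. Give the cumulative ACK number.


SYN uses sequence number 87466; first data byte = ISN + 1 = 87467.
Segment 1: SEQ = 87467, len = 1247 B, covers [87467, 88713]
Segment 2: SEQ = 88714, len = 701 B, covers [88714, 89414]
Segment 3: SEQ = 89415, len = 1304 B, covers [89415, 90718]
Segment 4: SEQ = 90719, len = 266 B, covers [90719, 90984] [LOST]
In-order data received: bytes [87467, 90718] (segments 1..3).
Segment 4 missing -> gap begins at byte 90719.
Cumulative ACK = next expected in-order byte = 87467 + 1247 + 701 + 1304 = 90719

90719


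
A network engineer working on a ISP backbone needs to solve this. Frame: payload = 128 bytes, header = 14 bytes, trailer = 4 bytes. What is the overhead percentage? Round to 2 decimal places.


Given: payload = 128 B, header = 14 B, trailer = 4 B
Overhead bytes = header + trailer = 14 + 4 = 18
Total frame = payload + overhead = 128 + 18 = 146
Overhead % = 18 / 146 * 100 = 12.3288% -> 12.33% (2 dp)

12.33


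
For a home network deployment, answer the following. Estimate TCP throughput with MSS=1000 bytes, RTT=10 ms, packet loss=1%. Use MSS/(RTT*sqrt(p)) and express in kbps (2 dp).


Given: MSS = 1000 bytes, RTT = 10 ms, loss = 1%
RTT in seconds = 10 / 1000 = 0.01
Loss rate = 1% = 0.01
sqrt(loss) = sqrt(0.01) = 0.1
Throughput (bytes/s) = 1000 / (0.01 * 0.1) = 1000000.0000
Throughput (kbps) = 1000000.0000 * 8 / 1000 = 8000.000000 -> 8000.00 kbps (2 dp)

8000.00


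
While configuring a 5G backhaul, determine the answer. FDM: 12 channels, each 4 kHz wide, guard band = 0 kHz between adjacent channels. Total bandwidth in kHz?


Given: 12 channels, 4 kHz each, guard = 0 kHz
Channel bandwidth = 12 * 4 = 48 kHz
Guard bands = 11 gaps * 0 kHz = 0 kHz
Total = 48 + 0 = 48 kHz

48


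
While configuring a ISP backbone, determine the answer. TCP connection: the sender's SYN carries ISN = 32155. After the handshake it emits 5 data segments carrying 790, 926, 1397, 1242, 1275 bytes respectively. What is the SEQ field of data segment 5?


The SYN occupies sequence number ISN = 32155, so the first data byte is ISN + 1 = 32156.
SEQ of data segment i = (ISN + 1) + sum of payload sizes of segments 1..i-1.
Segment 1: SEQ = 32156, payload = 790 bytes
Segment 2: SEQ = 32946, payload = 926 bytes
Segment 3: SEQ = 33872, payload = 1397 bytes
Segment 4: SEQ = 35269, payload = 1242 bytes
Segment 5: SEQ = 36511, payload = 1275 bytes
SEQ of segment 5 = 32156 + 790 + 926 + 1397 + 1242 = 36511

36511


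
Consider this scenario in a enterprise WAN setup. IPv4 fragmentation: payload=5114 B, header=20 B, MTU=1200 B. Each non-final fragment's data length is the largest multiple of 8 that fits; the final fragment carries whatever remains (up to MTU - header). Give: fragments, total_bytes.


Max data per non-final fragment = floor((MTU - header)/8)*8 = floor((1200 - 20)/8)*8 = floor(1180/8)*8 = 1176 B
Final fragment needs no 8-byte alignment: it can carry up to MTU - header = 1180 B
Non-final fragments needed = ceil((payload - 1180) / 1176) = ceil(3934/1176) = ceil(3.3452) = 4
Number of fragments = 4 + 1 = 5
Fragment sizes (data): 4 * 1176 B + 410 B (last, 410 <= 1180 OK)
Total bytes sent = payload + n_frags * header = 5114 + 5*20 = 5114 + 100 = 5214 B

5, 5214


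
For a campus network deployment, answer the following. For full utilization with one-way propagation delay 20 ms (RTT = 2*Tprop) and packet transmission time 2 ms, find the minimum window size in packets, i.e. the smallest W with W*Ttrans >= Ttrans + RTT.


Given: Ttrans = 2 ms, RTT = 40 ms (= 2 * Tprop, Tprop = 20 ms)
Time until first ACK returns = Ttrans + RTT = 2 + 40 = 42 ms
Need W * Ttrans >= Ttrans + RTT  ->  W >= (Ttrans + RTT) / Ttrans
(Ttrans + RTT) / Ttrans = 42 / 2 = 21
W_min = ceil(21) = 21

21


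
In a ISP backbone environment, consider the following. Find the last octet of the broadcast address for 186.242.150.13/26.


Given: IP = 186.242.150.13, prefix = /26
Host bits = 32 - 26 = 6
Network last octet = 13 AND mask = 0
Host part size = 2^6 - 1 = 63
Broadcast last octet = 0 OR 63 = 63

63


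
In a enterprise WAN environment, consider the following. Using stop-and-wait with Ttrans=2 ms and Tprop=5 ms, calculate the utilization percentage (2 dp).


Given: Ttrans = 2 ms, Tprop = 5 ms
RTT = 2 * Tprop = 2 * 5 = 10 ms
U = Ttrans / (Ttrans + RTT)
U = 2 / (2 + 10)
U = 2 / 12 = 0.166667
U% = 16.67%

16.67


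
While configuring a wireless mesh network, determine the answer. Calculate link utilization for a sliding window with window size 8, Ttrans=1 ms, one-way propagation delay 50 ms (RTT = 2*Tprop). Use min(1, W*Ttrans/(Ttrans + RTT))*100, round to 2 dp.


Given: W = 8, Ttrans = 1 ms, RTT = 100 ms (= 2 * Tprop, Tprop = 50 ms)
Cycle time = Ttrans + RTT = 1 + 100 = 101 ms (first packet sent until its ACK returns)
W * Ttrans = 8 * 1 = 8 ms of sending per cycle
W * Ttrans / (Ttrans + RTT) = 8 / 101 = 0.079208
U = min(1, 0.079208) = 0.079208
U% = 7.92%

7.92


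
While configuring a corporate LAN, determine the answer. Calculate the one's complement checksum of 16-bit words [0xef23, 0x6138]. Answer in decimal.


Given words: [0xef23, 0x6138]
Step 1: Sum all words
Raw sum = 61219 + 24888 = 86107
Step 2: Fold carry: (20571 + 1) = 20572
One's complement = ~20572 & 0xFFFF = 44963

44963
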